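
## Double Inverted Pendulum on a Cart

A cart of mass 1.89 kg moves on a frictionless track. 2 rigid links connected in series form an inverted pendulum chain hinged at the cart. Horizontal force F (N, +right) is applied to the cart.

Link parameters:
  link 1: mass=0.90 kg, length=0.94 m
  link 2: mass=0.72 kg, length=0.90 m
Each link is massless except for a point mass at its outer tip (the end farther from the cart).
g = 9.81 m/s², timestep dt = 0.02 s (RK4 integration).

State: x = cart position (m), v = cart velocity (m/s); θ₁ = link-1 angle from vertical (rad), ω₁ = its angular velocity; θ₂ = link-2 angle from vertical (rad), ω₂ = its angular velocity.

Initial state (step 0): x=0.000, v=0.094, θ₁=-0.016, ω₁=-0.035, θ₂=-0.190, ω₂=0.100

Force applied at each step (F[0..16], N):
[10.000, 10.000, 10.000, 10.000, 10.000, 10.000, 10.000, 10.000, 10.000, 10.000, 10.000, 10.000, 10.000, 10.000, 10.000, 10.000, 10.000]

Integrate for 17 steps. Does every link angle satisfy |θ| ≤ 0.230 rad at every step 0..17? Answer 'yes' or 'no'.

apply F[0]=+10.000 → step 1: x=0.003, v=0.203, θ₁=-0.018, ω₁=-0.127, θ₂=-0.189, ω₂=0.035
apply F[1]=+10.000 → step 2: x=0.008, v=0.311, θ₁=-0.021, ω₁=-0.220, θ₂=-0.189, ω₂=-0.029
apply F[2]=+10.000 → step 3: x=0.015, v=0.421, θ₁=-0.026, ω₁=-0.315, θ₂=-0.190, ω₂=-0.091
apply F[3]=+10.000 → step 4: x=0.025, v=0.532, θ₁=-0.034, ω₁=-0.414, θ₂=-0.192, ω₂=-0.151
apply F[4]=+10.000 → step 5: x=0.037, v=0.644, θ₁=-0.043, ω₁=-0.517, θ₂=-0.196, ω₂=-0.208
apply F[5]=+10.000 → step 6: x=0.051, v=0.757, θ₁=-0.054, ω₁=-0.625, θ₂=-0.201, ω₂=-0.262
apply F[6]=+10.000 → step 7: x=0.067, v=0.872, θ₁=-0.068, ω₁=-0.739, θ₂=-0.206, ω₂=-0.312
apply F[7]=+10.000 → step 8: x=0.086, v=0.989, θ₁=-0.084, ω₁=-0.859, θ₂=-0.213, ω₂=-0.357
apply F[8]=+10.000 → step 9: x=0.107, v=1.108, θ₁=-0.102, ω₁=-0.988, θ₂=-0.221, ω₂=-0.398
apply F[9]=+10.000 → step 10: x=0.130, v=1.229, θ₁=-0.124, ω₁=-1.125, θ₂=-0.229, ω₂=-0.433
apply F[10]=+10.000 → step 11: x=0.156, v=1.352, θ₁=-0.148, ω₁=-1.270, θ₂=-0.238, ω₂=-0.462
apply F[11]=+10.000 → step 12: x=0.184, v=1.476, θ₁=-0.174, ω₁=-1.425, θ₂=-0.247, ω₂=-0.485
apply F[12]=+10.000 → step 13: x=0.215, v=1.602, θ₁=-0.205, ω₁=-1.589, θ₂=-0.257, ω₂=-0.500
apply F[13]=+10.000 → step 14: x=0.248, v=1.728, θ₁=-0.238, ω₁=-1.762, θ₂=-0.267, ω₂=-0.509
apply F[14]=+10.000 → step 15: x=0.284, v=1.854, θ₁=-0.275, ω₁=-1.943, θ₂=-0.277, ω₂=-0.512
apply F[15]=+10.000 → step 16: x=0.322, v=1.978, θ₁=-0.316, ω₁=-2.130, θ₂=-0.288, ω₂=-0.511
apply F[16]=+10.000 → step 17: x=0.363, v=2.098, θ₁=-0.360, ω₁=-2.322, θ₂=-0.298, ω₂=-0.506
Max |angle| over trajectory = 0.360 rad; bound = 0.230 → exceeded.

Answer: no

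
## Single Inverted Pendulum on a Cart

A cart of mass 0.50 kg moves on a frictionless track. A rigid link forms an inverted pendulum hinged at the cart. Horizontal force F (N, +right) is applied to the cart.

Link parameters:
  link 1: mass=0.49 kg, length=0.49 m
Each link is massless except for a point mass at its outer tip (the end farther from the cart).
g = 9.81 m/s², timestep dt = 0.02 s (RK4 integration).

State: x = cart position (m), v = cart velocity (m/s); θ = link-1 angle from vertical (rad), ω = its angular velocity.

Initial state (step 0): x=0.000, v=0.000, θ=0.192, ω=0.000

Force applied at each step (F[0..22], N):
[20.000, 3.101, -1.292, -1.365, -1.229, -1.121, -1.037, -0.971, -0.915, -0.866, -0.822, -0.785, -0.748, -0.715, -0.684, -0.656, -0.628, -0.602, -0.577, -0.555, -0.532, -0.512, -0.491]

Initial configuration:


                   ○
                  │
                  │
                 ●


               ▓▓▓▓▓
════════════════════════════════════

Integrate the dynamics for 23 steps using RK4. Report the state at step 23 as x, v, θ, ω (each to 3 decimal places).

Answer: x=0.178, v=0.124, θ=-0.036, ω=-0.010

Derivation:
apply F[0]=+20.000 → step 1: x=0.007, v=0.741, θ=0.178, ω=-1.411
apply F[1]=+3.101 → step 2: x=0.023, v=0.835, θ=0.149, ω=-1.535
apply F[2]=-1.292 → step 3: x=0.039, v=0.762, θ=0.120, ω=-1.334
apply F[3]=-1.365 → step 4: x=0.054, v=0.689, θ=0.095, ω=-1.143
apply F[4]=-1.229 → step 5: x=0.067, v=0.625, θ=0.074, ω=-0.980
apply F[5]=-1.121 → step 6: x=0.079, v=0.569, θ=0.056, ω=-0.839
apply F[6]=-1.037 → step 7: x=0.090, v=0.518, θ=0.040, ω=-0.717
apply F[7]=-0.971 → step 8: x=0.099, v=0.473, θ=0.027, ω=-0.612
apply F[8]=-0.915 → step 9: x=0.109, v=0.433, θ=0.016, ω=-0.521
apply F[9]=-0.866 → step 10: x=0.117, v=0.396, θ=0.006, ω=-0.442
apply F[10]=-0.822 → step 11: x=0.124, v=0.363, θ=-0.002, ω=-0.373
apply F[11]=-0.785 → step 12: x=0.131, v=0.333, θ=-0.009, ω=-0.314
apply F[12]=-0.748 → step 13: x=0.138, v=0.305, θ=-0.015, ω=-0.262
apply F[13]=-0.715 → step 14: x=0.144, v=0.280, θ=-0.020, ω=-0.217
apply F[14]=-0.684 → step 15: x=0.149, v=0.256, θ=-0.023, ω=-0.179
apply F[15]=-0.656 → step 16: x=0.154, v=0.235, θ=-0.027, ω=-0.145
apply F[16]=-0.628 → step 17: x=0.158, v=0.215, θ=-0.029, ω=-0.116
apply F[17]=-0.602 → step 18: x=0.162, v=0.197, θ=-0.031, ω=-0.091
apply F[18]=-0.577 → step 19: x=0.166, v=0.180, θ=-0.033, ω=-0.070
apply F[19]=-0.555 → step 20: x=0.170, v=0.165, θ=-0.034, ω=-0.051
apply F[20]=-0.532 → step 21: x=0.173, v=0.150, θ=-0.035, ω=-0.035
apply F[21]=-0.512 → step 22: x=0.176, v=0.136, θ=-0.036, ω=-0.021
apply F[22]=-0.491 → step 23: x=0.178, v=0.124, θ=-0.036, ω=-0.010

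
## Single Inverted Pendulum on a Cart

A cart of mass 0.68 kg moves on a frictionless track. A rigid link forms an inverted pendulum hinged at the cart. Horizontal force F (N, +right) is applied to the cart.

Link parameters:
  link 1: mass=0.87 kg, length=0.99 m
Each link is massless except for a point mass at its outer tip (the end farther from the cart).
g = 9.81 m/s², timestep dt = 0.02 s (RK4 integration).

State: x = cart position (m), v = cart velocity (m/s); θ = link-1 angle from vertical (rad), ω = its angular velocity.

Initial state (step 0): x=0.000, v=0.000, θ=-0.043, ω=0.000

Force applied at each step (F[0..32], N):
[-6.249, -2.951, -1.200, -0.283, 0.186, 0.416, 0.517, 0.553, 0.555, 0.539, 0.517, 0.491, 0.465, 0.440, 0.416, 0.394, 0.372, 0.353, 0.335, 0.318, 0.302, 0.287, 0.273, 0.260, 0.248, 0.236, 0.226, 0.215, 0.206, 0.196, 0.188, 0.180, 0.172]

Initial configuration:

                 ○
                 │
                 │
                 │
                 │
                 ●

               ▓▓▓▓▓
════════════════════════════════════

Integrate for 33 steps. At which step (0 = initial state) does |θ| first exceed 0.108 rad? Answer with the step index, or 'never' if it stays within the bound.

apply F[0]=-6.249 → step 1: x=-0.002, v=-0.173, θ=-0.041, ω=0.166
apply F[1]=-2.951 → step 2: x=-0.006, v=-0.250, θ=-0.037, ω=0.236
apply F[2]=-1.200 → step 3: x=-0.011, v=-0.276, θ=-0.032, ω=0.256
apply F[3]=-0.283 → step 4: x=-0.017, v=-0.277, θ=-0.027, ω=0.250
apply F[4]=+0.186 → step 5: x=-0.022, v=-0.265, θ=-0.023, ω=0.234
apply F[5]=+0.416 → step 6: x=-0.027, v=-0.248, θ=-0.018, ω=0.212
apply F[6]=+0.517 → step 7: x=-0.032, v=-0.229, θ=-0.014, ω=0.190
apply F[7]=+0.553 → step 8: x=-0.036, v=-0.209, θ=-0.010, ω=0.168
apply F[8]=+0.555 → step 9: x=-0.040, v=-0.191, θ=-0.007, ω=0.147
apply F[9]=+0.539 → step 10: x=-0.044, v=-0.174, θ=-0.005, ω=0.129
apply F[10]=+0.517 → step 11: x=-0.047, v=-0.158, θ=-0.002, ω=0.112
apply F[11]=+0.491 → step 12: x=-0.050, v=-0.143, θ=-0.000, ω=0.097
apply F[12]=+0.465 → step 13: x=-0.053, v=-0.129, θ=0.002, ω=0.083
apply F[13]=+0.440 → step 14: x=-0.056, v=-0.117, θ=0.003, ω=0.071
apply F[14]=+0.416 → step 15: x=-0.058, v=-0.106, θ=0.005, ω=0.061
apply F[15]=+0.394 → step 16: x=-0.060, v=-0.096, θ=0.006, ω=0.051
apply F[16]=+0.372 → step 17: x=-0.062, v=-0.086, θ=0.007, ω=0.043
apply F[17]=+0.353 → step 18: x=-0.063, v=-0.078, θ=0.007, ω=0.036
apply F[18]=+0.335 → step 19: x=-0.065, v=-0.070, θ=0.008, ω=0.029
apply F[19]=+0.318 → step 20: x=-0.066, v=-0.062, θ=0.009, ω=0.024
apply F[20]=+0.302 → step 21: x=-0.067, v=-0.056, θ=0.009, ω=0.019
apply F[21]=+0.287 → step 22: x=-0.068, v=-0.050, θ=0.009, ω=0.014
apply F[22]=+0.273 → step 23: x=-0.069, v=-0.044, θ=0.010, ω=0.010
apply F[23]=+0.260 → step 24: x=-0.070, v=-0.039, θ=0.010, ω=0.007
apply F[24]=+0.248 → step 25: x=-0.071, v=-0.034, θ=0.010, ω=0.004
apply F[25]=+0.236 → step 26: x=-0.071, v=-0.029, θ=0.010, ω=0.002
apply F[26]=+0.226 → step 27: x=-0.072, v=-0.025, θ=0.010, ω=-0.001
apply F[27]=+0.215 → step 28: x=-0.072, v=-0.021, θ=0.010, ω=-0.003
apply F[28]=+0.206 → step 29: x=-0.073, v=-0.018, θ=0.010, ω=-0.004
apply F[29]=+0.196 → step 30: x=-0.073, v=-0.014, θ=0.010, ω=-0.006
apply F[30]=+0.188 → step 31: x=-0.073, v=-0.011, θ=0.010, ω=-0.007
apply F[31]=+0.180 → step 32: x=-0.074, v=-0.008, θ=0.009, ω=-0.008
apply F[32]=+0.172 → step 33: x=-0.074, v=-0.006, θ=0.009, ω=-0.009
max |θ| = 0.043 ≤ 0.108 over all 34 states.

Answer: never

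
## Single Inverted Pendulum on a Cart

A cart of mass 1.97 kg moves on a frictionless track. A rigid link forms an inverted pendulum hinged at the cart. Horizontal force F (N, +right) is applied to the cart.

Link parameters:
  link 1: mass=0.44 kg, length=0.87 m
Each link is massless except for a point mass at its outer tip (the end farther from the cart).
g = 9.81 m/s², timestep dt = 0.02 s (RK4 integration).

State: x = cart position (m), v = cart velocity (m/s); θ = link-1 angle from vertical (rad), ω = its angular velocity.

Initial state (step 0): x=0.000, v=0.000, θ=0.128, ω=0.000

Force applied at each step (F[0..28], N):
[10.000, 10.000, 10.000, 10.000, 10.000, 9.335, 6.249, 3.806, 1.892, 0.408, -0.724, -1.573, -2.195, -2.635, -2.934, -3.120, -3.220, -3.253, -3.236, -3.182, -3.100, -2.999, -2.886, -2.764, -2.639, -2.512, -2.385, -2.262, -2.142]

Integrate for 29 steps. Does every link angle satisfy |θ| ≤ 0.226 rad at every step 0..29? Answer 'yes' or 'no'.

Answer: yes

Derivation:
apply F[0]=+10.000 → step 1: x=0.001, v=0.096, θ=0.127, ω=-0.080
apply F[1]=+10.000 → step 2: x=0.004, v=0.191, θ=0.125, ω=-0.161
apply F[2]=+10.000 → step 3: x=0.009, v=0.287, θ=0.121, ω=-0.243
apply F[3]=+10.000 → step 4: x=0.015, v=0.383, θ=0.115, ω=-0.326
apply F[4]=+10.000 → step 5: x=0.024, v=0.480, θ=0.108, ω=-0.411
apply F[5]=+9.335 → step 6: x=0.034, v=0.570, θ=0.099, ω=-0.491
apply F[6]=+6.249 → step 7: x=0.046, v=0.629, θ=0.088, ω=-0.538
apply F[7]=+3.806 → step 8: x=0.059, v=0.664, θ=0.077, ω=-0.559
apply F[8]=+1.892 → step 9: x=0.073, v=0.681, θ=0.066, ω=-0.562
apply F[9]=+0.408 → step 10: x=0.086, v=0.682, θ=0.055, ω=-0.550
apply F[10]=-0.724 → step 11: x=0.100, v=0.673, θ=0.044, ω=-0.528
apply F[11]=-1.573 → step 12: x=0.113, v=0.655, θ=0.034, ω=-0.498
apply F[12]=-2.195 → step 13: x=0.126, v=0.631, θ=0.024, ω=-0.465
apply F[13]=-2.635 → step 14: x=0.138, v=0.604, θ=0.016, ω=-0.429
apply F[14]=-2.934 → step 15: x=0.150, v=0.574, θ=0.007, ω=-0.391
apply F[15]=-3.120 → step 16: x=0.161, v=0.542, θ=-0.000, ω=-0.354
apply F[16]=-3.220 → step 17: x=0.172, v=0.509, θ=-0.007, ω=-0.317
apply F[17]=-3.253 → step 18: x=0.182, v=0.477, θ=-0.013, ω=-0.282
apply F[18]=-3.236 → step 19: x=0.191, v=0.444, θ=-0.018, ω=-0.249
apply F[19]=-3.182 → step 20: x=0.200, v=0.413, θ=-0.023, ω=-0.217
apply F[20]=-3.100 → step 21: x=0.208, v=0.383, θ=-0.027, ω=-0.188
apply F[21]=-2.999 → step 22: x=0.215, v=0.353, θ=-0.030, ω=-0.161
apply F[22]=-2.886 → step 23: x=0.222, v=0.326, θ=-0.033, ω=-0.136
apply F[23]=-2.764 → step 24: x=0.228, v=0.299, θ=-0.036, ω=-0.113
apply F[24]=-2.639 → step 25: x=0.234, v=0.274, θ=-0.038, ω=-0.092
apply F[25]=-2.512 → step 26: x=0.239, v=0.250, θ=-0.039, ω=-0.074
apply F[26]=-2.385 → step 27: x=0.244, v=0.228, θ=-0.041, ω=-0.057
apply F[27]=-2.262 → step 28: x=0.248, v=0.206, θ=-0.042, ω=-0.042
apply F[28]=-2.142 → step 29: x=0.252, v=0.187, θ=-0.042, ω=-0.029
Max |angle| over trajectory = 0.128 rad; bound = 0.226 → within bound.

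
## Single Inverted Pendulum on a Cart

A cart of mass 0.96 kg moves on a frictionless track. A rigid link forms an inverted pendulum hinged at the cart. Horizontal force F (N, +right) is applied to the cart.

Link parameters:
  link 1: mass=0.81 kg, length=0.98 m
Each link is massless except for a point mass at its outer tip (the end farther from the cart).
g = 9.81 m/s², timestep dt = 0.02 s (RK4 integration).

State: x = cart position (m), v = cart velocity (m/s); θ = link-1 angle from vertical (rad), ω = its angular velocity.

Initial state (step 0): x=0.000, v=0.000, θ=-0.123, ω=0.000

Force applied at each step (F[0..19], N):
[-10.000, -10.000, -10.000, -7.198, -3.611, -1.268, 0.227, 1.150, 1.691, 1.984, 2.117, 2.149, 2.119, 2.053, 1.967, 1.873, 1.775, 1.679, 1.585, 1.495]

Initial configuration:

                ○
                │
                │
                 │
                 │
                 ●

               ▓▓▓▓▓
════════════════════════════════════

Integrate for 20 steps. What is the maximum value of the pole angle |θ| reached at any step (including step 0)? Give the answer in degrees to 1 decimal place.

Answer: 7.0°

Derivation:
apply F[0]=-10.000 → step 1: x=-0.002, v=-0.186, θ=-0.121, ω=0.164
apply F[1]=-10.000 → step 2: x=-0.007, v=-0.373, θ=-0.116, ω=0.329
apply F[2]=-10.000 → step 3: x=-0.017, v=-0.561, θ=-0.108, ω=0.498
apply F[3]=-7.198 → step 4: x=-0.029, v=-0.693, θ=-0.097, ω=0.611
apply F[4]=-3.611 → step 5: x=-0.044, v=-0.754, θ=-0.084, ω=0.655
apply F[5]=-1.268 → step 6: x=-0.059, v=-0.768, θ=-0.071, ω=0.653
apply F[6]=+0.227 → step 7: x=-0.074, v=-0.753, θ=-0.059, ω=0.625
apply F[7]=+1.150 → step 8: x=-0.089, v=-0.721, θ=-0.047, ω=0.582
apply F[8]=+1.691 → step 9: x=-0.103, v=-0.679, θ=-0.035, ω=0.531
apply F[9]=+1.984 → step 10: x=-0.116, v=-0.633, θ=-0.025, ω=0.478
apply F[10]=+2.117 → step 11: x=-0.128, v=-0.585, θ=-0.016, ω=0.425
apply F[11]=+2.149 → step 12: x=-0.139, v=-0.538, θ=-0.008, ω=0.375
apply F[12]=+2.119 → step 13: x=-0.150, v=-0.493, θ=-0.001, ω=0.328
apply F[13]=+2.053 → step 14: x=-0.159, v=-0.451, θ=0.005, ω=0.285
apply F[14]=+1.967 → step 15: x=-0.168, v=-0.411, θ=0.010, ω=0.246
apply F[15]=+1.873 → step 16: x=-0.176, v=-0.374, θ=0.015, ω=0.211
apply F[16]=+1.775 → step 17: x=-0.183, v=-0.340, θ=0.019, ω=0.180
apply F[17]=+1.679 → step 18: x=-0.189, v=-0.309, θ=0.022, ω=0.151
apply F[18]=+1.585 → step 19: x=-0.195, v=-0.279, θ=0.025, ω=0.126
apply F[19]=+1.495 → step 20: x=-0.200, v=-0.253, θ=0.027, ω=0.104
Max |angle| over trajectory = 0.123 rad = 7.0°.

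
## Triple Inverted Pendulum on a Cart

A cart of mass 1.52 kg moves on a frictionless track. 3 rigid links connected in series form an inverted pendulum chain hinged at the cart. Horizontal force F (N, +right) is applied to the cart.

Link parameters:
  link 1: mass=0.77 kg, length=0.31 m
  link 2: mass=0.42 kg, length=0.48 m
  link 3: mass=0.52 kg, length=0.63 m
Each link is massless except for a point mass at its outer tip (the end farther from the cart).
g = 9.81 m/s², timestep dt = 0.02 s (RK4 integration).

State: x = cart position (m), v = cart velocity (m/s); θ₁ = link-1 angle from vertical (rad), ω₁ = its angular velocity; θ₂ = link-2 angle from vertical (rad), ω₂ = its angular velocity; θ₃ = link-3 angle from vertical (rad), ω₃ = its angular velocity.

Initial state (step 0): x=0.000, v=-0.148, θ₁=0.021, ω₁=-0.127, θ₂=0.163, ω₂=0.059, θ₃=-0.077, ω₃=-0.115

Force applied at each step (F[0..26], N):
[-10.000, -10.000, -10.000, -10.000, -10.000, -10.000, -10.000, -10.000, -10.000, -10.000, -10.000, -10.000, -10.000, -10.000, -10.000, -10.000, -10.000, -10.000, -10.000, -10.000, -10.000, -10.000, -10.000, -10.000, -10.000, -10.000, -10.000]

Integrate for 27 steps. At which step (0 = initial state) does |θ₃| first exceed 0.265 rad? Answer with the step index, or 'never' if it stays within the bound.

Answer: 12

Derivation:
apply F[0]=-10.000 → step 1: x=-0.004, v=-0.284, θ₁=0.022, ω₁=0.226, θ₂=0.166, ω₂=0.284, θ₃=-0.081, ω₃=-0.264
apply F[1]=-10.000 → step 2: x=-0.011, v=-0.421, θ₁=0.030, ω₁=0.587, θ₂=0.174, ω₂=0.509, θ₃=-0.088, ω₃=-0.415
apply F[2]=-10.000 → step 3: x=-0.021, v=-0.559, θ₁=0.046, ω₁=0.967, θ₂=0.187, ω₂=0.729, θ₃=-0.097, ω₃=-0.569
apply F[3]=-10.000 → step 4: x=-0.034, v=-0.701, θ₁=0.069, ω₁=1.379, θ₂=0.203, ω₂=0.938, θ₃=-0.110, ω₃=-0.724
apply F[4]=-10.000 → step 5: x=-0.049, v=-0.847, θ₁=0.101, ω₁=1.833, θ₂=0.224, ω₂=1.127, θ₃=-0.126, ω₃=-0.876
apply F[5]=-10.000 → step 6: x=-0.068, v=-0.995, θ₁=0.143, ω₁=2.337, θ₂=0.248, ω₂=1.285, θ₃=-0.145, ω₃=-1.017
apply F[6]=-10.000 → step 7: x=-0.089, v=-1.146, θ₁=0.195, ω₁=2.891, θ₂=0.275, ω₂=1.401, θ₃=-0.167, ω₃=-1.136
apply F[7]=-10.000 → step 8: x=-0.113, v=-1.295, θ₁=0.259, ω₁=3.488, θ₂=0.304, ω₂=1.468, θ₃=-0.191, ω₃=-1.219
apply F[8]=-10.000 → step 9: x=-0.141, v=-1.439, θ₁=0.335, ω₁=4.112, θ₂=0.334, ω₂=1.483, θ₃=-0.215, ω₃=-1.254
apply F[9]=-10.000 → step 10: x=-0.171, v=-1.569, θ₁=0.423, ω₁=4.736, θ₂=0.363, ω₂=1.457, θ₃=-0.240, ω₃=-1.230
apply F[10]=-10.000 → step 11: x=-0.203, v=-1.681, θ₁=0.524, ω₁=5.328, θ₂=0.392, ω₂=1.411, θ₃=-0.264, ω₃=-1.141
apply F[11]=-10.000 → step 12: x=-0.238, v=-1.769, θ₁=0.636, ω₁=5.865, θ₂=0.420, ω₂=1.374, θ₃=-0.286, ω₃=-0.992
apply F[12]=-10.000 → step 13: x=-0.274, v=-1.829, θ₁=0.758, ω₁=6.335, θ₂=0.447, ω₂=1.378, θ₃=-0.303, ω₃=-0.793
apply F[13]=-10.000 → step 14: x=-0.311, v=-1.862, θ₁=0.889, ω₁=6.739, θ₂=0.475, ω₂=1.446, θ₃=-0.317, ω₃=-0.557
apply F[14]=-10.000 → step 15: x=-0.348, v=-1.870, θ₁=1.027, ω₁=7.091, θ₂=0.505, ω₂=1.596, θ₃=-0.326, ω₃=-0.297
apply F[15]=-10.000 → step 16: x=-0.386, v=-1.853, θ₁=1.172, ω₁=7.408, θ₂=0.540, ω₂=1.836, θ₃=-0.329, ω₃=-0.020
apply F[16]=-10.000 → step 17: x=-0.422, v=-1.815, θ₁=1.323, ω₁=7.705, θ₂=0.579, ω₂=2.172, θ₃=-0.326, ω₃=0.270
apply F[17]=-10.000 → step 18: x=-0.458, v=-1.756, θ₁=1.480, ω₁=7.996, θ₂=0.627, ω₂=2.608, θ₃=-0.318, ω₃=0.573
apply F[18]=-10.000 → step 19: x=-0.492, v=-1.678, θ₁=1.643, ω₁=8.286, θ₂=0.684, ω₂=3.148, θ₃=-0.303, ω₃=0.894
apply F[19]=-10.000 → step 20: x=-0.525, v=-1.583, θ₁=1.812, ω₁=8.572, θ₂=0.754, ω₂=3.798, θ₃=-0.282, ω₃=1.243
apply F[20]=-10.000 → step 21: x=-0.556, v=-1.475, θ₁=1.986, ω₁=8.840, θ₂=0.837, ω₂=4.565, θ₃=-0.253, ω₃=1.635
apply F[21]=-10.000 → step 22: x=-0.584, v=-1.361, θ₁=2.165, ω₁=9.053, θ₂=0.937, ω₂=5.451, θ₃=-0.216, ω₃=2.088
apply F[22]=-10.000 → step 23: x=-0.610, v=-1.251, θ₁=2.347, ω₁=9.147, θ₂=1.056, ω₂=6.451, θ₃=-0.169, ω₃=2.631
apply F[23]=-10.000 → step 24: x=-0.634, v=-1.165, θ₁=2.529, ω₁=9.019, θ₂=1.196, ω₂=7.531, θ₃=-0.110, ω₃=3.296
apply F[24]=-10.000 → step 25: x=-0.657, v=-1.121, θ₁=2.706, ω₁=8.549, θ₂=1.357, ω₂=8.616, θ₃=-0.036, ω₃=4.116
apply F[25]=-10.000 → step 26: x=-0.679, v=-1.134, θ₁=2.868, ω₁=7.643, θ₂=1.540, ω₂=9.589, θ₃=0.056, ω₃=5.111
apply F[26]=-10.000 → step 27: x=-0.703, v=-1.203, θ₁=3.009, ω₁=6.312, θ₂=1.739, ω₂=10.323, θ₃=0.169, ω₃=6.270
|θ₃| = 0.286 > 0.265 first at step 12.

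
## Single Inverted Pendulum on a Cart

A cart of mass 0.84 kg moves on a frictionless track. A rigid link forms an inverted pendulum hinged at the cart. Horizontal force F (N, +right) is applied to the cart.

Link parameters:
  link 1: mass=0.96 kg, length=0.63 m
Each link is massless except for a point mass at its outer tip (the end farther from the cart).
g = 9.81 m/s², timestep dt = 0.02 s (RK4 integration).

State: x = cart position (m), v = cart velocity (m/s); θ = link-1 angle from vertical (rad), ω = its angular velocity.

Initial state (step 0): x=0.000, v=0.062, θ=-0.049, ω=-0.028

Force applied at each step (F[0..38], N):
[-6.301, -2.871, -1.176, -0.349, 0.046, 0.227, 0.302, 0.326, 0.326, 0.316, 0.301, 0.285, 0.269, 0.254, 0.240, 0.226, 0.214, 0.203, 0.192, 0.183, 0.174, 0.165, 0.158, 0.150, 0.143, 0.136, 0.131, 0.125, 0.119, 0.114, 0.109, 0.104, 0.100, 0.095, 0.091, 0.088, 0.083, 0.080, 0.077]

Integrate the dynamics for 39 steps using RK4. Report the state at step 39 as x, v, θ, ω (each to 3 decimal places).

Answer: x=-0.038, v=0.004, θ=0.004, ω=-0.006

Derivation:
apply F[0]=-6.301 → step 1: x=-0.000, v=-0.077, θ=-0.048, ω=0.177
apply F[1]=-2.871 → step 2: x=-0.002, v=-0.135, θ=-0.043, ω=0.255
apply F[2]=-1.176 → step 3: x=-0.005, v=-0.154, θ=-0.038, ω=0.272
apply F[3]=-0.349 → step 4: x=-0.008, v=-0.154, θ=-0.033, ω=0.262
apply F[4]=+0.046 → step 5: x=-0.011, v=-0.146, θ=-0.028, ω=0.240
apply F[5]=+0.227 → step 6: x=-0.014, v=-0.135, θ=-0.023, ω=0.215
apply F[6]=+0.302 → step 7: x=-0.017, v=-0.123, θ=-0.019, ω=0.189
apply F[7]=+0.326 → step 8: x=-0.019, v=-0.112, θ=-0.015, ω=0.166
apply F[8]=+0.326 → step 9: x=-0.021, v=-0.101, θ=-0.012, ω=0.144
apply F[9]=+0.316 → step 10: x=-0.023, v=-0.091, θ=-0.010, ω=0.125
apply F[10]=+0.301 → step 11: x=-0.025, v=-0.082, θ=-0.007, ω=0.108
apply F[11]=+0.285 → step 12: x=-0.026, v=-0.074, θ=-0.005, ω=0.093
apply F[12]=+0.269 → step 13: x=-0.028, v=-0.066, θ=-0.004, ω=0.080
apply F[13]=+0.254 → step 14: x=-0.029, v=-0.060, θ=-0.002, ω=0.068
apply F[14]=+0.240 → step 15: x=-0.030, v=-0.054, θ=-0.001, ω=0.058
apply F[15]=+0.226 → step 16: x=-0.031, v=-0.048, θ=0.000, ω=0.049
apply F[16]=+0.214 → step 17: x=-0.032, v=-0.043, θ=0.001, ω=0.042
apply F[17]=+0.203 → step 18: x=-0.033, v=-0.039, θ=0.002, ω=0.035
apply F[18]=+0.192 → step 19: x=-0.034, v=-0.035, θ=0.002, ω=0.029
apply F[19]=+0.183 → step 20: x=-0.034, v=-0.031, θ=0.003, ω=0.024
apply F[20]=+0.174 → step 21: x=-0.035, v=-0.027, θ=0.003, ω=0.020
apply F[21]=+0.165 → step 22: x=-0.035, v=-0.024, θ=0.004, ω=0.016
apply F[22]=+0.158 → step 23: x=-0.036, v=-0.021, θ=0.004, ω=0.012
apply F[23]=+0.150 → step 24: x=-0.036, v=-0.019, θ=0.004, ω=0.010
apply F[24]=+0.143 → step 25: x=-0.037, v=-0.016, θ=0.004, ω=0.007
apply F[25]=+0.136 → step 26: x=-0.037, v=-0.014, θ=0.005, ω=0.005
apply F[26]=+0.131 → step 27: x=-0.037, v=-0.012, θ=0.005, ω=0.003
apply F[27]=+0.125 → step 28: x=-0.037, v=-0.010, θ=0.005, ω=0.001
apply F[28]=+0.119 → step 29: x=-0.038, v=-0.008, θ=0.005, ω=0.000
apply F[29]=+0.114 → step 30: x=-0.038, v=-0.007, θ=0.005, ω=-0.001
apply F[30]=+0.109 → step 31: x=-0.038, v=-0.005, θ=0.005, ω=-0.002
apply F[31]=+0.104 → step 32: x=-0.038, v=-0.004, θ=0.005, ω=-0.003
apply F[32]=+0.100 → step 33: x=-0.038, v=-0.002, θ=0.005, ω=-0.004
apply F[33]=+0.095 → step 34: x=-0.038, v=-0.001, θ=0.004, ω=-0.004
apply F[34]=+0.091 → step 35: x=-0.038, v=0.000, θ=0.004, ω=-0.005
apply F[35]=+0.088 → step 36: x=-0.038, v=0.001, θ=0.004, ω=-0.005
apply F[36]=+0.083 → step 37: x=-0.038, v=0.002, θ=0.004, ω=-0.005
apply F[37]=+0.080 → step 38: x=-0.038, v=0.003, θ=0.004, ω=-0.006
apply F[38]=+0.077 → step 39: x=-0.038, v=0.004, θ=0.004, ω=-0.006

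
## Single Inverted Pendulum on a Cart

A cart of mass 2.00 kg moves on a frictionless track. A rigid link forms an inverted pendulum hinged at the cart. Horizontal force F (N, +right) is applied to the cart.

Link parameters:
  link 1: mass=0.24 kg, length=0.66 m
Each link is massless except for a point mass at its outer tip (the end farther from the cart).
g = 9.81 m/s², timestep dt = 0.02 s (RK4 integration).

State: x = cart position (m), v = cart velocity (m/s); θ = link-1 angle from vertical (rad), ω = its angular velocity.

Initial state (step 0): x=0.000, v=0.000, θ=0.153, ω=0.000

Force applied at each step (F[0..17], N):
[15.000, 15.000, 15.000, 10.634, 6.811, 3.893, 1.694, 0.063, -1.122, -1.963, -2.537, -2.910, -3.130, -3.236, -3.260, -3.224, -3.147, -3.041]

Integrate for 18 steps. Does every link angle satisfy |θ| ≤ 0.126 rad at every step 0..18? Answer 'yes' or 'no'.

Answer: no

Derivation:
apply F[0]=+15.000 → step 1: x=0.001, v=0.146, θ=0.151, ω=-0.174
apply F[1]=+15.000 → step 2: x=0.006, v=0.292, θ=0.146, ω=-0.349
apply F[2]=+15.000 → step 3: x=0.013, v=0.439, θ=0.137, ω=-0.526
apply F[3]=+10.634 → step 4: x=0.023, v=0.542, θ=0.126, ω=-0.642
apply F[4]=+6.811 → step 5: x=0.034, v=0.607, θ=0.112, ω=-0.705
apply F[5]=+3.893 → step 6: x=0.047, v=0.644, θ=0.098, ω=-0.729
apply F[6]=+1.694 → step 7: x=0.060, v=0.658, θ=0.083, ω=-0.724
apply F[7]=+0.063 → step 8: x=0.073, v=0.657, θ=0.069, ω=-0.700
apply F[8]=-1.122 → step 9: x=0.086, v=0.645, θ=0.055, ω=-0.662
apply F[9]=-1.963 → step 10: x=0.099, v=0.624, θ=0.043, ω=-0.616
apply F[10]=-2.537 → step 11: x=0.111, v=0.598, θ=0.031, ω=-0.566
apply F[11]=-2.910 → step 12: x=0.123, v=0.568, θ=0.020, ω=-0.513
apply F[12]=-3.130 → step 13: x=0.134, v=0.536, θ=0.010, ω=-0.461
apply F[13]=-3.236 → step 14: x=0.144, v=0.504, θ=0.002, ω=-0.410
apply F[14]=-3.260 → step 15: x=0.154, v=0.471, θ=-0.006, ω=-0.361
apply F[15]=-3.224 → step 16: x=0.163, v=0.439, θ=-0.013, ω=-0.316
apply F[16]=-3.147 → step 17: x=0.171, v=0.408, θ=-0.019, ω=-0.273
apply F[17]=-3.041 → step 18: x=0.179, v=0.378, θ=-0.024, ω=-0.234
Max |angle| over trajectory = 0.153 rad; bound = 0.126 → exceeded.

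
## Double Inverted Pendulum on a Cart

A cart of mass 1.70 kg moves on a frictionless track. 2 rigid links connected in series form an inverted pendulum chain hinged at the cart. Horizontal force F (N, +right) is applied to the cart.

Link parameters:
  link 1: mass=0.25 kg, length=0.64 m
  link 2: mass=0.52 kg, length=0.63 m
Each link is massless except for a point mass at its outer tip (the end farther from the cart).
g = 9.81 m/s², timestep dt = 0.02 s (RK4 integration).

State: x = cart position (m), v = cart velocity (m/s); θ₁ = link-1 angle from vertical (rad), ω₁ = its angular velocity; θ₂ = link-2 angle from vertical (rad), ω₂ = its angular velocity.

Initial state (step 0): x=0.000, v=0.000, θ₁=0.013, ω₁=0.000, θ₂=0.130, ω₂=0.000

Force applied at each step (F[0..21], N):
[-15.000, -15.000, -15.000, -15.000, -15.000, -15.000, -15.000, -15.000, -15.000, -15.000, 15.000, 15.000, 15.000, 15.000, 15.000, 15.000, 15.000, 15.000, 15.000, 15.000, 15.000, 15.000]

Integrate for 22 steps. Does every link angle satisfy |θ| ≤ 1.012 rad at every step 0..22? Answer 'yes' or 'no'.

apply F[0]=-15.000 → step 1: x=-0.002, v=-0.178, θ₁=0.015, ω₁=0.211, θ₂=0.131, ω₂=0.107
apply F[1]=-15.000 → step 2: x=-0.007, v=-0.356, θ₁=0.021, ω₁=0.426, θ₂=0.134, ω₂=0.211
apply F[2]=-15.000 → step 3: x=-0.016, v=-0.534, θ₁=0.032, ω₁=0.648, θ₂=0.139, ω₂=0.309
apply F[3]=-15.000 → step 4: x=-0.028, v=-0.714, θ₁=0.047, ω₁=0.882, θ₂=0.147, ω₂=0.399
apply F[4]=-15.000 → step 5: x=-0.045, v=-0.895, θ₁=0.068, ω₁=1.131, θ₂=0.155, ω₂=0.475
apply F[5]=-15.000 → step 6: x=-0.064, v=-1.077, θ₁=0.093, ω₁=1.398, θ₂=0.165, ω₂=0.537
apply F[6]=-15.000 → step 7: x=-0.088, v=-1.260, θ₁=0.124, ω₁=1.687, θ₂=0.177, ω₂=0.581
apply F[7]=-15.000 → step 8: x=-0.115, v=-1.444, θ₁=0.160, ω₁=1.999, θ₂=0.189, ω₂=0.605
apply F[8]=-15.000 → step 9: x=-0.145, v=-1.629, θ₁=0.204, ω₁=2.334, θ₂=0.201, ω₂=0.612
apply F[9]=-15.000 → step 10: x=-0.180, v=-1.812, θ₁=0.254, ω₁=2.686, θ₂=0.213, ω₂=0.605
apply F[10]=+15.000 → step 11: x=-0.214, v=-1.653, θ₁=0.306, ω₁=2.560, θ₂=0.225, ω₂=0.563
apply F[11]=+15.000 → step 12: x=-0.246, v=-1.498, θ₁=0.357, ω₁=2.480, θ₂=0.235, ω₂=0.489
apply F[12]=+15.000 → step 13: x=-0.274, v=-1.348, θ₁=0.406, ω₁=2.445, θ₂=0.244, ω₂=0.384
apply F[13]=+15.000 → step 14: x=-0.300, v=-1.200, θ₁=0.455, ω₁=2.451, θ₂=0.250, ω₂=0.249
apply F[14]=+15.000 → step 15: x=-0.322, v=-1.054, θ₁=0.504, ω₁=2.495, θ₂=0.254, ω₂=0.087
apply F[15]=+15.000 → step 16: x=-0.342, v=-0.910, θ₁=0.555, ω₁=2.573, θ₂=0.254, ω₂=-0.098
apply F[16]=+15.000 → step 17: x=-0.359, v=-0.765, θ₁=0.607, ω₁=2.678, θ₂=0.250, ω₂=-0.299
apply F[17]=+15.000 → step 18: x=-0.373, v=-0.619, θ₁=0.662, ω₁=2.804, θ₂=0.242, ω₂=-0.508
apply F[18]=+15.000 → step 19: x=-0.384, v=-0.470, θ₁=0.719, ω₁=2.943, θ₂=0.229, ω₂=-0.718
apply F[19]=+15.000 → step 20: x=-0.391, v=-0.319, θ₁=0.780, ω₁=3.091, θ₂=0.213, ω₂=-0.919
apply F[20]=+15.000 → step 21: x=-0.396, v=-0.165, θ₁=0.843, ω₁=3.240, θ₂=0.193, ω₂=-1.105
apply F[21]=+15.000 → step 22: x=-0.398, v=-0.006, θ₁=0.909, ω₁=3.389, θ₂=0.169, ω₂=-1.269
Max |angle| over trajectory = 0.909 rad; bound = 1.012 → within bound.

Answer: yes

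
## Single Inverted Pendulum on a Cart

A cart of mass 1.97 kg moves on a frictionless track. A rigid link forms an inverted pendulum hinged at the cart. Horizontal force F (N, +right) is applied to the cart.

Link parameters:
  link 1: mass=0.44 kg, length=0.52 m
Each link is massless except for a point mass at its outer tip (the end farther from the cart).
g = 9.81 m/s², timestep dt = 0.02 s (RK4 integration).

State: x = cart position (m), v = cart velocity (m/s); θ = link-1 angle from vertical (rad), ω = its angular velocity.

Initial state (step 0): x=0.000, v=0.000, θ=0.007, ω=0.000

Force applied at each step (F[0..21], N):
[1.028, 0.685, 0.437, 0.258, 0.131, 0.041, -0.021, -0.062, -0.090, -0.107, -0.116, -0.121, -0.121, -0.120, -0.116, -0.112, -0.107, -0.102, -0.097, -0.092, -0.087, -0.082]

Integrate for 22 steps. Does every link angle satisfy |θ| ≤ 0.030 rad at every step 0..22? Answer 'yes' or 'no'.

apply F[0]=+1.028 → step 1: x=0.000, v=0.010, θ=0.007, ω=-0.017
apply F[1]=+0.685 → step 2: x=0.000, v=0.017, θ=0.006, ω=-0.027
apply F[2]=+0.437 → step 3: x=0.001, v=0.021, θ=0.006, ω=-0.033
apply F[3]=+0.258 → step 4: x=0.001, v=0.023, θ=0.005, ω=-0.035
apply F[4]=+0.131 → step 5: x=0.002, v=0.024, θ=0.004, ω=-0.036
apply F[5]=+0.041 → step 6: x=0.002, v=0.025, θ=0.004, ω=-0.035
apply F[6]=-0.021 → step 7: x=0.003, v=0.024, θ=0.003, ω=-0.033
apply F[7]=-0.062 → step 8: x=0.003, v=0.024, θ=0.002, ω=-0.030
apply F[8]=-0.090 → step 9: x=0.004, v=0.023, θ=0.002, ω=-0.028
apply F[9]=-0.107 → step 10: x=0.004, v=0.021, θ=0.001, ω=-0.025
apply F[10]=-0.116 → step 11: x=0.004, v=0.020, θ=0.001, ω=-0.022
apply F[11]=-0.121 → step 12: x=0.005, v=0.019, θ=0.000, ω=-0.019
apply F[12]=-0.121 → step 13: x=0.005, v=0.018, θ=0.000, ω=-0.017
apply F[13]=-0.120 → step 14: x=0.006, v=0.017, θ=-0.000, ω=-0.015
apply F[14]=-0.116 → step 15: x=0.006, v=0.015, θ=-0.001, ω=-0.013
apply F[15]=-0.112 → step 16: x=0.006, v=0.014, θ=-0.001, ω=-0.011
apply F[16]=-0.107 → step 17: x=0.006, v=0.013, θ=-0.001, ω=-0.009
apply F[17]=-0.102 → step 18: x=0.007, v=0.012, θ=-0.001, ω=-0.007
apply F[18]=-0.097 → step 19: x=0.007, v=0.011, θ=-0.001, ω=-0.006
apply F[19]=-0.092 → step 20: x=0.007, v=0.010, θ=-0.001, ω=-0.005
apply F[20]=-0.087 → step 21: x=0.007, v=0.010, θ=-0.001, ω=-0.004
apply F[21]=-0.082 → step 22: x=0.008, v=0.009, θ=-0.002, ω=-0.003
Max |angle| over trajectory = 0.007 rad; bound = 0.030 → within bound.

Answer: yes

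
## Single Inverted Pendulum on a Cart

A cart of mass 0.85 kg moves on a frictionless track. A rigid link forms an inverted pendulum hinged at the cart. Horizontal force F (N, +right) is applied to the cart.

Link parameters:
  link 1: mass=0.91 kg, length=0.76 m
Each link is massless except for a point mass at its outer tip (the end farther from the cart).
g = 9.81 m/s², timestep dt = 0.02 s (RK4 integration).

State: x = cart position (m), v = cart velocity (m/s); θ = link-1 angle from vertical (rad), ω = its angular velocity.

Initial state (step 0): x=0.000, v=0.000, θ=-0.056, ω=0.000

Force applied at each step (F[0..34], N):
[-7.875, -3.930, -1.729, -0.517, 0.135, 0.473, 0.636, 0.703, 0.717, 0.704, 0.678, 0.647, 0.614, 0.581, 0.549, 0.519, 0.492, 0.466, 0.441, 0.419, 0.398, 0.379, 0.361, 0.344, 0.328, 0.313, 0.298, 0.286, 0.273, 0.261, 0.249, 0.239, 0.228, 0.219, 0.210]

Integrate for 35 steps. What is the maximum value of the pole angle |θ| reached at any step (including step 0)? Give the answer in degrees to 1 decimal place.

Answer: 3.2°

Derivation:
apply F[0]=-7.875 → step 1: x=-0.002, v=-0.173, θ=-0.054, ω=0.213
apply F[1]=-3.930 → step 2: x=-0.006, v=-0.255, θ=-0.049, ω=0.307
apply F[2]=-1.729 → step 3: x=-0.011, v=-0.286, θ=-0.042, ω=0.336
apply F[3]=-0.517 → step 4: x=-0.017, v=-0.290, θ=-0.036, ω=0.332
apply F[4]=+0.135 → step 5: x=-0.023, v=-0.280, θ=-0.029, ω=0.310
apply F[5]=+0.473 → step 6: x=-0.028, v=-0.263, θ=-0.023, ω=0.282
apply F[6]=+0.636 → step 7: x=-0.033, v=-0.244, θ=-0.018, ω=0.251
apply F[7]=+0.703 → step 8: x=-0.038, v=-0.224, θ=-0.013, ω=0.221
apply F[8]=+0.717 → step 9: x=-0.042, v=-0.205, θ=-0.009, ω=0.193
apply F[9]=+0.704 → step 10: x=-0.046, v=-0.187, θ=-0.005, ω=0.167
apply F[10]=+0.678 → step 11: x=-0.050, v=-0.170, θ=-0.002, ω=0.144
apply F[11]=+0.647 → step 12: x=-0.053, v=-0.155, θ=0.000, ω=0.124
apply F[12]=+0.614 → step 13: x=-0.056, v=-0.141, θ=0.003, ω=0.105
apply F[13]=+0.581 → step 14: x=-0.059, v=-0.128, θ=0.005, ω=0.089
apply F[14]=+0.549 → step 15: x=-0.061, v=-0.116, θ=0.006, ω=0.075
apply F[15]=+0.519 → step 16: x=-0.063, v=-0.105, θ=0.008, ω=0.063
apply F[16]=+0.492 → step 17: x=-0.065, v=-0.095, θ=0.009, ω=0.052
apply F[17]=+0.466 → step 18: x=-0.067, v=-0.086, θ=0.010, ω=0.042
apply F[18]=+0.441 → step 19: x=-0.069, v=-0.078, θ=0.010, ω=0.034
apply F[19]=+0.419 → step 20: x=-0.070, v=-0.071, θ=0.011, ω=0.027
apply F[20]=+0.398 → step 21: x=-0.072, v=-0.064, θ=0.012, ω=0.021
apply F[21]=+0.379 → step 22: x=-0.073, v=-0.057, θ=0.012, ω=0.015
apply F[22]=+0.361 → step 23: x=-0.074, v=-0.051, θ=0.012, ω=0.010
apply F[23]=+0.344 → step 24: x=-0.075, v=-0.046, θ=0.012, ω=0.006
apply F[24]=+0.328 → step 25: x=-0.076, v=-0.040, θ=0.012, ω=0.003
apply F[25]=+0.313 → step 26: x=-0.077, v=-0.036, θ=0.012, ω=-0.000
apply F[26]=+0.298 → step 27: x=-0.077, v=-0.031, θ=0.012, ω=-0.003
apply F[27]=+0.286 → step 28: x=-0.078, v=-0.027, θ=0.012, ω=-0.005
apply F[28]=+0.273 → step 29: x=-0.078, v=-0.023, θ=0.012, ω=-0.007
apply F[29]=+0.261 → step 30: x=-0.079, v=-0.020, θ=0.012, ω=-0.009
apply F[30]=+0.249 → step 31: x=-0.079, v=-0.016, θ=0.012, ω=-0.010
apply F[31]=+0.239 → step 32: x=-0.079, v=-0.013, θ=0.012, ω=-0.011
apply F[32]=+0.228 → step 33: x=-0.080, v=-0.010, θ=0.011, ω=-0.012
apply F[33]=+0.219 → step 34: x=-0.080, v=-0.007, θ=0.011, ω=-0.013
apply F[34]=+0.210 → step 35: x=-0.080, v=-0.005, θ=0.011, ω=-0.013
Max |angle| over trajectory = 0.056 rad = 3.2°.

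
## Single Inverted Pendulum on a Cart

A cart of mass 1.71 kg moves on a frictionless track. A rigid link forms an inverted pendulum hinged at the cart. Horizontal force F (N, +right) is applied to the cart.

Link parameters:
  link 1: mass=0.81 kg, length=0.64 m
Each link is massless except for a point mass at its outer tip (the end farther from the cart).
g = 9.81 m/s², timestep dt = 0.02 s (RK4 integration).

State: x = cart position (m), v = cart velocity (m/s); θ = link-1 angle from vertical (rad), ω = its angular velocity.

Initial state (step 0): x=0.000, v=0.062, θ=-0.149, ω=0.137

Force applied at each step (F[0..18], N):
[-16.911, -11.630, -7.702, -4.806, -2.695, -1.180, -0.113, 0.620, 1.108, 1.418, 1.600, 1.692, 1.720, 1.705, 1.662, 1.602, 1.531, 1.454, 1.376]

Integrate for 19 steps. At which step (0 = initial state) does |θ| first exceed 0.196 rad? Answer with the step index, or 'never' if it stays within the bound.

apply F[0]=-16.911 → step 1: x=-0.001, v=-0.121, θ=-0.144, ω=0.374
apply F[1]=-11.630 → step 2: x=-0.004, v=-0.243, θ=-0.135, ω=0.521
apply F[2]=-7.702 → step 3: x=-0.010, v=-0.321, θ=-0.124, ω=0.602
apply F[3]=-4.806 → step 4: x=-0.017, v=-0.366, θ=-0.111, ω=0.636
apply F[4]=-2.695 → step 5: x=-0.024, v=-0.388, θ=-0.099, ω=0.638
apply F[5]=-1.180 → step 6: x=-0.032, v=-0.393, θ=-0.086, ω=0.618
apply F[6]=-0.113 → step 7: x=-0.040, v=-0.388, θ=-0.074, ω=0.585
apply F[7]=+0.620 → step 8: x=-0.047, v=-0.374, θ=-0.063, ω=0.543
apply F[8]=+1.108 → step 9: x=-0.055, v=-0.356, θ=-0.052, ω=0.497
apply F[9]=+1.418 → step 10: x=-0.062, v=-0.335, θ=-0.043, ω=0.450
apply F[10]=+1.600 → step 11: x=-0.068, v=-0.313, θ=-0.034, ω=0.403
apply F[11]=+1.692 → step 12: x=-0.074, v=-0.290, θ=-0.027, ω=0.359
apply F[12]=+1.720 → step 13: x=-0.080, v=-0.268, θ=-0.020, ω=0.317
apply F[13]=+1.705 → step 14: x=-0.085, v=-0.246, θ=-0.014, ω=0.278
apply F[14]=+1.662 → step 15: x=-0.090, v=-0.226, θ=-0.009, ω=0.242
apply F[15]=+1.602 → step 16: x=-0.094, v=-0.207, θ=-0.004, ω=0.210
apply F[16]=+1.531 → step 17: x=-0.098, v=-0.188, θ=-0.000, ω=0.181
apply F[17]=+1.454 → step 18: x=-0.102, v=-0.172, θ=0.003, ω=0.155
apply F[18]=+1.376 → step 19: x=-0.105, v=-0.156, θ=0.006, ω=0.132
max |θ| = 0.149 ≤ 0.196 over all 20 states.

Answer: never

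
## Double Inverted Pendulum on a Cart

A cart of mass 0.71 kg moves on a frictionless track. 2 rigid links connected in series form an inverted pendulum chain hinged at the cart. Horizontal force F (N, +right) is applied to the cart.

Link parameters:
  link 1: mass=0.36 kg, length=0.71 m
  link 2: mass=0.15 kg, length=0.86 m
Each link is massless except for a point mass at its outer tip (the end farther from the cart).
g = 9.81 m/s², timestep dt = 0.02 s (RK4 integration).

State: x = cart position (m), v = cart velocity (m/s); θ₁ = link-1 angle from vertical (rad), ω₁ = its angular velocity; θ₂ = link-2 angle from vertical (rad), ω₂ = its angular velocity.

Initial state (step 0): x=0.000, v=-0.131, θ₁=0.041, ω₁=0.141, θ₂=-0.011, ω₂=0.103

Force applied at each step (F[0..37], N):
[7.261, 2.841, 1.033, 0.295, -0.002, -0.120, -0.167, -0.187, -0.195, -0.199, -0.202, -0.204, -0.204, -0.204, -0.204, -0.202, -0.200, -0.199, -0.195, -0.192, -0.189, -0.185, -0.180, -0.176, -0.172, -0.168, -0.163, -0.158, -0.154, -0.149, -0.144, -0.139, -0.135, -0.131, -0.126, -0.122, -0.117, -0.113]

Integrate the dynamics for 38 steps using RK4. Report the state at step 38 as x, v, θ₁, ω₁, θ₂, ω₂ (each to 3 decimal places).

apply F[0]=+7.261 → step 1: x=-0.001, v=0.067, θ₁=0.041, ω₁=-0.121, θ₂=-0.009, ω₂=0.086
apply F[1]=+2.841 → step 2: x=0.001, v=0.142, θ₁=0.038, ω₁=-0.209, θ₂=-0.008, ω₂=0.070
apply F[2]=+1.033 → step 3: x=0.005, v=0.166, θ₁=0.034, ω₁=-0.228, θ₂=-0.006, ω₂=0.056
apply F[3]=+0.295 → step 4: x=0.008, v=0.170, θ₁=0.029, ω₁=-0.220, θ₂=-0.005, ω₂=0.044
apply F[4]=-0.002 → step 5: x=0.011, v=0.166, θ₁=0.025, ω₁=-0.204, θ₂=-0.005, ω₂=0.034
apply F[5]=-0.120 → step 6: x=0.014, v=0.159, θ₁=0.021, ω₁=-0.185, θ₂=-0.004, ω₂=0.025
apply F[6]=-0.167 → step 7: x=0.018, v=0.152, θ₁=0.017, ω₁=-0.167, θ₂=-0.003, ω₂=0.018
apply F[7]=-0.187 → step 8: x=0.021, v=0.144, θ₁=0.014, ω₁=-0.150, θ₂=-0.003, ω₂=0.012
apply F[8]=-0.195 → step 9: x=0.023, v=0.137, θ₁=0.011, ω₁=-0.134, θ₂=-0.003, ω₂=0.007
apply F[9]=-0.199 → step 10: x=0.026, v=0.130, θ₁=0.009, ω₁=-0.120, θ₂=-0.003, ω₂=0.002
apply F[10]=-0.202 → step 11: x=0.029, v=0.123, θ₁=0.007, ω₁=-0.107, θ₂=-0.003, ω₂=-0.001
apply F[11]=-0.204 → step 12: x=0.031, v=0.117, θ₁=0.005, ω₁=-0.095, θ₂=-0.003, ω₂=-0.004
apply F[12]=-0.204 → step 13: x=0.033, v=0.111, θ₁=0.003, ω₁=-0.085, θ₂=-0.003, ω₂=-0.006
apply F[13]=-0.204 → step 14: x=0.035, v=0.105, θ₁=0.001, ω₁=-0.075, θ₂=-0.003, ω₂=-0.008
apply F[14]=-0.204 → step 15: x=0.037, v=0.099, θ₁=-0.000, ω₁=-0.066, θ₂=-0.003, ω₂=-0.009
apply F[15]=-0.202 → step 16: x=0.039, v=0.093, θ₁=-0.001, ω₁=-0.058, θ₂=-0.004, ω₂=-0.010
apply F[16]=-0.200 → step 17: x=0.041, v=0.088, θ₁=-0.003, ω₁=-0.051, θ₂=-0.004, ω₂=-0.010
apply F[17]=-0.199 → step 18: x=0.043, v=0.083, θ₁=-0.004, ω₁=-0.045, θ₂=-0.004, ω₂=-0.010
apply F[18]=-0.195 → step 19: x=0.044, v=0.078, θ₁=-0.004, ω₁=-0.039, θ₂=-0.004, ω₂=-0.010
apply F[19]=-0.192 → step 20: x=0.046, v=0.073, θ₁=-0.005, ω₁=-0.034, θ₂=-0.004, ω₂=-0.010
apply F[20]=-0.189 → step 21: x=0.047, v=0.068, θ₁=-0.006, ω₁=-0.029, θ₂=-0.005, ω₂=-0.010
apply F[21]=-0.185 → step 22: x=0.049, v=0.064, θ₁=-0.006, ω₁=-0.024, θ₂=-0.005, ω₂=-0.010
apply F[22]=-0.180 → step 23: x=0.050, v=0.060, θ₁=-0.007, ω₁=-0.021, θ₂=-0.005, ω₂=-0.009
apply F[23]=-0.176 → step 24: x=0.051, v=0.056, θ₁=-0.007, ω₁=-0.017, θ₂=-0.005, ω₂=-0.008
apply F[24]=-0.172 → step 25: x=0.052, v=0.052, θ₁=-0.007, ω₁=-0.014, θ₂=-0.005, ω₂=-0.008
apply F[25]=-0.168 → step 26: x=0.053, v=0.048, θ₁=-0.008, ω₁=-0.011, θ₂=-0.005, ω₂=-0.007
apply F[26]=-0.163 → step 27: x=0.054, v=0.045, θ₁=-0.008, ω₁=-0.008, θ₂=-0.006, ω₂=-0.006
apply F[27]=-0.158 → step 28: x=0.055, v=0.042, θ₁=-0.008, ω₁=-0.006, θ₂=-0.006, ω₂=-0.006
apply F[28]=-0.154 → step 29: x=0.056, v=0.038, θ₁=-0.008, ω₁=-0.004, θ₂=-0.006, ω₂=-0.005
apply F[29]=-0.149 → step 30: x=0.057, v=0.035, θ₁=-0.008, ω₁=-0.002, θ₂=-0.006, ω₂=-0.004
apply F[30]=-0.144 → step 31: x=0.057, v=0.032, θ₁=-0.008, ω₁=-0.001, θ₂=-0.006, ω₂=-0.003
apply F[31]=-0.139 → step 32: x=0.058, v=0.030, θ₁=-0.008, ω₁=0.001, θ₂=-0.006, ω₂=-0.003
apply F[32]=-0.135 → step 33: x=0.058, v=0.027, θ₁=-0.008, ω₁=0.002, θ₂=-0.006, ω₂=-0.002
apply F[33]=-0.131 → step 34: x=0.059, v=0.024, θ₁=-0.008, ω₁=0.003, θ₂=-0.006, ω₂=-0.001
apply F[34]=-0.126 → step 35: x=0.059, v=0.022, θ₁=-0.008, ω₁=0.004, θ₂=-0.006, ω₂=-0.001
apply F[35]=-0.122 → step 36: x=0.060, v=0.020, θ₁=-0.008, ω₁=0.005, θ₂=-0.006, ω₂=-0.000
apply F[36]=-0.117 → step 37: x=0.060, v=0.018, θ₁=-0.008, ω₁=0.005, θ₂=-0.006, ω₂=0.000
apply F[37]=-0.113 → step 38: x=0.061, v=0.015, θ₁=-0.008, ω₁=0.006, θ₂=-0.006, ω₂=0.001

Answer: x=0.061, v=0.015, θ₁=-0.008, ω₁=0.006, θ₂=-0.006, ω₂=0.001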